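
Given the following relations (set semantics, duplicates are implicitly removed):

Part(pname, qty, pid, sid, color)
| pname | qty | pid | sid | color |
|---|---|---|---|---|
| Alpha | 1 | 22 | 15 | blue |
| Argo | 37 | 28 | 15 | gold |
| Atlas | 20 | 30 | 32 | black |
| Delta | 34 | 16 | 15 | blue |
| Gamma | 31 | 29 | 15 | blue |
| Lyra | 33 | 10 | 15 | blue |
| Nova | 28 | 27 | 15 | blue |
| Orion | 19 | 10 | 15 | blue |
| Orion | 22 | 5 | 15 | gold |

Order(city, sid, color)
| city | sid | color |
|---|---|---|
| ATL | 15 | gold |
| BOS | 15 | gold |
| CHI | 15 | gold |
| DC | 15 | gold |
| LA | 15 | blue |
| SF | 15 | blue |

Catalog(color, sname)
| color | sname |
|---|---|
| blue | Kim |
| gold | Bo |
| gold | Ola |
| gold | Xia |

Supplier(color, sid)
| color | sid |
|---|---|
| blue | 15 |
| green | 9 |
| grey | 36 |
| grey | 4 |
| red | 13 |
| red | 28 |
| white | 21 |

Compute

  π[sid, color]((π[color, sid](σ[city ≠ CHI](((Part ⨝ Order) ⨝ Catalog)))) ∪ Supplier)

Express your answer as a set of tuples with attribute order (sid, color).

Natural join on sid, color: {(Alpha, 1, 22, 15, blue, LA), (Alpha, 1, 22, 15, blue, SF), (Argo, 37, 28, 15, gold, ATL), (Argo, 37, 28, 15, gold, BOS), (Argo, 37, 28, 15, gold, CHI), (Argo, 37, 28, 15, gold, DC), (Delta, 34, 16, 15, blue, LA), (Delta, 34, 16, 15, blue, SF), (Gamma, 31, 29, 15, blue, LA), (Gamma, 31, 29, 15, blue, SF), (Lyra, 33, 10, 15, blue, LA), (Lyra, 33, 10, 15, blue, SF), (Nova, 28, 27, 15, blue, LA), (Nova, 28, 27, 15, blue, SF), (Orion, 19, 10, 15, blue, LA), (Orion, 19, 10, 15, blue, SF), (Orion, 22, 5, 15, gold, ATL), (Orion, 22, 5, 15, gold, BOS), (Orion, 22, 5, 15, gold, CHI), (Orion, 22, 5, 15, gold, DC)}
Natural join on color: {(Alpha, 1, 22, 15, blue, LA, Kim), (Alpha, 1, 22, 15, blue, SF, Kim), (Argo, 37, 28, 15, gold, ATL, Bo), (Argo, 37, 28, 15, gold, ATL, Ola), (Argo, 37, 28, 15, gold, ATL, Xia), (Argo, 37, 28, 15, gold, BOS, Bo), (Argo, 37, 28, 15, gold, BOS, Ola), (Argo, 37, 28, 15, gold, BOS, Xia), (Argo, 37, 28, 15, gold, CHI, Bo), (Argo, 37, 28, 15, gold, CHI, Ola), (Argo, 37, 28, 15, gold, CHI, Xia), (Argo, 37, 28, 15, gold, DC, Bo), (Argo, 37, 28, 15, gold, DC, Ola), (Argo, 37, 28, 15, gold, DC, Xia), (Delta, 34, 16, 15, blue, LA, Kim), (Delta, 34, 16, 15, blue, SF, Kim), (Gamma, 31, 29, 15, blue, LA, Kim), (Gamma, 31, 29, 15, blue, SF, Kim), (Lyra, 33, 10, 15, blue, LA, Kim), (Lyra, 33, 10, 15, blue, SF, Kim), (Nova, 28, 27, 15, blue, LA, Kim), (Nova, 28, 27, 15, blue, SF, Kim), (Orion, 19, 10, 15, blue, LA, Kim), (Orion, 19, 10, 15, blue, SF, Kim), (Orion, 22, 5, 15, gold, ATL, Bo), (Orion, 22, 5, 15, gold, ATL, Ola), (Orion, 22, 5, 15, gold, ATL, Xia), (Orion, 22, 5, 15, gold, BOS, Bo), (Orion, 22, 5, 15, gold, BOS, Ola), (Orion, 22, 5, 15, gold, BOS, Xia), (Orion, 22, 5, 15, gold, CHI, Bo), (Orion, 22, 5, 15, gold, CHI, Ola), (Orion, 22, 5, 15, gold, CHI, Xia), (Orion, 22, 5, 15, gold, DC, Bo), (Orion, 22, 5, 15, gold, DC, Ola), (Orion, 22, 5, 15, gold, DC, Xia)}
Apply σ_{city ≠ CHI}; surviving tuples: {(Alpha, 1, 22, 15, blue, LA, Kim), (Alpha, 1, 22, 15, blue, SF, Kim), (Argo, 37, 28, 15, gold, ATL, Bo), (Argo, 37, 28, 15, gold, ATL, Ola), (Argo, 37, 28, 15, gold, ATL, Xia), (Argo, 37, 28, 15, gold, BOS, Bo), (Argo, 37, 28, 15, gold, BOS, Ola), (Argo, 37, 28, 15, gold, BOS, Xia), (Argo, 37, 28, 15, gold, DC, Bo), (Argo, 37, 28, 15, gold, DC, Ola), (Argo, 37, 28, 15, gold, DC, Xia), (Delta, 34, 16, 15, blue, LA, Kim), (Delta, 34, 16, 15, blue, SF, Kim), (Gamma, 31, 29, 15, blue, LA, Kim), (Gamma, 31, 29, 15, blue, SF, Kim), (Lyra, 33, 10, 15, blue, LA, Kim), (Lyra, 33, 10, 15, blue, SF, Kim), (Nova, 28, 27, 15, blue, LA, Kim), (Nova, 28, 27, 15, blue, SF, Kim), (Orion, 19, 10, 15, blue, LA, Kim), (Orion, 19, 10, 15, blue, SF, Kim), (Orion, 22, 5, 15, gold, ATL, Bo), (Orion, 22, 5, 15, gold, ATL, Ola), (Orion, 22, 5, 15, gold, ATL, Xia), (Orion, 22, 5, 15, gold, BOS, Bo), (Orion, 22, 5, 15, gold, BOS, Ola), (Orion, 22, 5, 15, gold, BOS, Xia), (Orion, 22, 5, 15, gold, DC, Bo), (Orion, 22, 5, 15, gold, DC, Ola), (Orion, 22, 5, 15, gold, DC, Xia)}
Projecting to color, sid (28 duplicate(s) eliminated): {(blue, 15), (gold, 15)}
Taking the union: {(blue, 15), (gold, 15), (green, 9), (grey, 36), (grey, 4), (red, 13), (red, 28), (white, 21)}
Projecting to sid, color: {(13, red), (15, blue), (15, gold), (21, white), (28, red), (36, grey), (4, grey), (9, green)}

{(13, red), (15, blue), (15, gold), (21, white), (28, red), (36, grey), (4, grey), (9, green)}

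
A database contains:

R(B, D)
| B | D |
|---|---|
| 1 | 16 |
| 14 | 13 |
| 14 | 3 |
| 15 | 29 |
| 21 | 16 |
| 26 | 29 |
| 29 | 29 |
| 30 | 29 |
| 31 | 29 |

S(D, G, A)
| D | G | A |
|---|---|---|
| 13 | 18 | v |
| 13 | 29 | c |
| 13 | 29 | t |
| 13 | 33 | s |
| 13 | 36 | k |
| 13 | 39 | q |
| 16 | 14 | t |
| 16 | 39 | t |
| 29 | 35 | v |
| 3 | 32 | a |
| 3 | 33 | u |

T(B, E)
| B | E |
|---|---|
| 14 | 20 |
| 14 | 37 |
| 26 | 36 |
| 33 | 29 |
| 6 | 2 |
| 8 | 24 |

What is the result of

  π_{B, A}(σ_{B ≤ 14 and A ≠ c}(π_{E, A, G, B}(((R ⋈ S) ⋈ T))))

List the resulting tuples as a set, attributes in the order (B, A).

{(14, a), (14, k), (14, q), (14, s), (14, t), (14, u), (14, v)}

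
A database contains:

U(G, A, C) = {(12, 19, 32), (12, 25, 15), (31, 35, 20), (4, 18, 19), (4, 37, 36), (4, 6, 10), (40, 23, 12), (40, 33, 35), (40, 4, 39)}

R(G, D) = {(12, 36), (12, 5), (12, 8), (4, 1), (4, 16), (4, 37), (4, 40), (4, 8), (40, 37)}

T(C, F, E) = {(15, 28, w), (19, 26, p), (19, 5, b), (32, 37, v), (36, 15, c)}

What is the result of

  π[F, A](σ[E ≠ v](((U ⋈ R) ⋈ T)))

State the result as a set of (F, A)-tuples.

Natural join on G: {(12, 19, 32, 36), (12, 19, 32, 5), (12, 19, 32, 8), (12, 25, 15, 36), (12, 25, 15, 5), (12, 25, 15, 8), (4, 18, 19, 1), (4, 18, 19, 16), (4, 18, 19, 37), (4, 18, 19, 40), (4, 18, 19, 8), (4, 37, 36, 1), (4, 37, 36, 16), (4, 37, 36, 37), (4, 37, 36, 40), (4, 37, 36, 8), (4, 6, 10, 1), (4, 6, 10, 16), (4, 6, 10, 37), (4, 6, 10, 40), (4, 6, 10, 8), (40, 23, 12, 37), (40, 33, 35, 37), (40, 4, 39, 37)}
Natural join on C: {(12, 19, 32, 36, 37, v), (12, 19, 32, 5, 37, v), (12, 19, 32, 8, 37, v), (12, 25, 15, 36, 28, w), (12, 25, 15, 5, 28, w), (12, 25, 15, 8, 28, w), (4, 18, 19, 1, 26, p), (4, 18, 19, 1, 5, b), (4, 18, 19, 16, 26, p), (4, 18, 19, 16, 5, b), (4, 18, 19, 37, 26, p), (4, 18, 19, 37, 5, b), (4, 18, 19, 40, 26, p), (4, 18, 19, 40, 5, b), (4, 18, 19, 8, 26, p), (4, 18, 19, 8, 5, b), (4, 37, 36, 1, 15, c), (4, 37, 36, 16, 15, c), (4, 37, 36, 37, 15, c), (4, 37, 36, 40, 15, c), (4, 37, 36, 8, 15, c)}
Filtering on E ≠ v leaves {(12, 25, 15, 36, 28, w), (12, 25, 15, 5, 28, w), (12, 25, 15, 8, 28, w), (4, 18, 19, 1, 26, p), (4, 18, 19, 1, 5, b), (4, 18, 19, 16, 26, p), (4, 18, 19, 16, 5, b), (4, 18, 19, 37, 26, p), (4, 18, 19, 37, 5, b), (4, 18, 19, 40, 26, p), (4, 18, 19, 40, 5, b), (4, 18, 19, 8, 26, p), (4, 18, 19, 8, 5, b), (4, 37, 36, 1, 15, c), (4, 37, 36, 16, 15, c), (4, 37, 36, 37, 15, c), (4, 37, 36, 40, 15, c), (4, 37, 36, 8, 15, c)}.
π_{F, A} gives {(15, 37), (26, 18), (28, 25), (5, 18)} (14 duplicate(s) eliminated).

{(15, 37), (26, 18), (28, 25), (5, 18)}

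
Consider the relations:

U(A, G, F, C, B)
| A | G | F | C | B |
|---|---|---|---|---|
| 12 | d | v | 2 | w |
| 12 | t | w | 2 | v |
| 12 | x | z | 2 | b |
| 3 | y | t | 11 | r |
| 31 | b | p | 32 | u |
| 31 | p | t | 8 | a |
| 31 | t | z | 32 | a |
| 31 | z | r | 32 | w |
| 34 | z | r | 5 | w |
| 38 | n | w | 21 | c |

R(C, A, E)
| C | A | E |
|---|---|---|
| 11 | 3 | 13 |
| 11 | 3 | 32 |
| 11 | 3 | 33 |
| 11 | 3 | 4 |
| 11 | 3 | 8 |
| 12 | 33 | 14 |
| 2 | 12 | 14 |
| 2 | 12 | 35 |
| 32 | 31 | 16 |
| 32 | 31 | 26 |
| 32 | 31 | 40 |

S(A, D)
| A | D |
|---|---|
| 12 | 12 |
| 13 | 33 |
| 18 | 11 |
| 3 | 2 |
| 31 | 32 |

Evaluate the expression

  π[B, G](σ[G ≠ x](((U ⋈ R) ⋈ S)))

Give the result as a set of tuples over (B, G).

{(a, t), (r, y), (u, b), (v, t), (w, d), (w, z)}

Natural join on A, C: {(12, d, v, 2, w, 14), (12, d, v, 2, w, 35), (12, t, w, 2, v, 14), (12, t, w, 2, v, 35), (12, x, z, 2, b, 14), (12, x, z, 2, b, 35), (3, y, t, 11, r, 13), (3, y, t, 11, r, 32), (3, y, t, 11, r, 33), (3, y, t, 11, r, 4), (3, y, t, 11, r, 8), (31, b, p, 32, u, 16), (31, b, p, 32, u, 26), (31, b, p, 32, u, 40), (31, t, z, 32, a, 16), (31, t, z, 32, a, 26), (31, t, z, 32, a, 40), (31, z, r, 32, w, 16), (31, z, r, 32, w, 26), (31, z, r, 32, w, 40)}
Natural join on A: {(12, d, v, 2, w, 14, 12), (12, d, v, 2, w, 35, 12), (12, t, w, 2, v, 14, 12), (12, t, w, 2, v, 35, 12), (12, x, z, 2, b, 14, 12), (12, x, z, 2, b, 35, 12), (3, y, t, 11, r, 13, 2), (3, y, t, 11, r, 32, 2), (3, y, t, 11, r, 33, 2), (3, y, t, 11, r, 4, 2), (3, y, t, 11, r, 8, 2), (31, b, p, 32, u, 16, 32), (31, b, p, 32, u, 26, 32), (31, b, p, 32, u, 40, 32), (31, t, z, 32, a, 16, 32), (31, t, z, 32, a, 26, 32), (31, t, z, 32, a, 40, 32), (31, z, r, 32, w, 16, 32), (31, z, r, 32, w, 26, 32), (31, z, r, 32, w, 40, 32)}
σ[G ≠ x]: keep tuples satisfying G ≠ x → {(12, d, v, 2, w, 14, 12), (12, d, v, 2, w, 35, 12), (12, t, w, 2, v, 14, 12), (12, t, w, 2, v, 35, 12), (3, y, t, 11, r, 13, 2), (3, y, t, 11, r, 32, 2), (3, y, t, 11, r, 33, 2), (3, y, t, 11, r, 4, 2), (3, y, t, 11, r, 8, 2), (31, b, p, 32, u, 16, 32), (31, b, p, 32, u, 26, 32), (31, b, p, 32, u, 40, 32), (31, t, z, 32, a, 16, 32), (31, t, z, 32, a, 26, 32), (31, t, z, 32, a, 40, 32), (31, z, r, 32, w, 16, 32), (31, z, r, 32, w, 26, 32), (31, z, r, 32, w, 40, 32)}
π_{B, G} gives {(a, t), (r, y), (u, b), (v, t), (w, d), (w, z)} (12 duplicate(s) eliminated).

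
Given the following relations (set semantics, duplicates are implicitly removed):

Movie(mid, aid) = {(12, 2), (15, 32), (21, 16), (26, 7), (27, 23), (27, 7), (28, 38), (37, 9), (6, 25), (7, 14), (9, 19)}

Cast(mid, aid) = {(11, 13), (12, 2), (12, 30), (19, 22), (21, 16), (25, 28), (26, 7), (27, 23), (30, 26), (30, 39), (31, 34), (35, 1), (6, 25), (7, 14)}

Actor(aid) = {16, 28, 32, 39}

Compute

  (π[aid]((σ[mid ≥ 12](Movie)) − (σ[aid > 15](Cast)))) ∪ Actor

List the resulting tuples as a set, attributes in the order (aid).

{16, 2, 28, 32, 38, 39, 7, 9}

Apply σ_{mid ≥ 12}; surviving tuples: {(12, 2), (15, 32), (21, 16), (26, 7), (27, 23), (27, 7), (28, 38), (37, 9)}
Apply σ_{aid > 15}; surviving tuples: {(12, 30), (19, 22), (21, 16), (25, 28), (27, 23), (30, 26), (30, 39), (31, 34), (6, 25)}
Difference: {(12, 2), (15, 32), (21, 16), (26, 7), (27, 23), (27, 7), (28, 38), (37, 9)} with {(12, 30), (19, 22), (21, 16), (25, 28), (27, 23), (30, 26), (30, 39), (31, 34), (6, 25)} → {(12, 2), (15, 32), (26, 7), (27, 7), (28, 38), (37, 9)}
Keep only column(s) aid (1 duplicate(s) eliminated): {2, 32, 38, 7, 9}
Union: {2, 32, 38, 7, 9} with {16, 28, 32, 39} → {16, 2, 28, 32, 38, 39, 7, 9}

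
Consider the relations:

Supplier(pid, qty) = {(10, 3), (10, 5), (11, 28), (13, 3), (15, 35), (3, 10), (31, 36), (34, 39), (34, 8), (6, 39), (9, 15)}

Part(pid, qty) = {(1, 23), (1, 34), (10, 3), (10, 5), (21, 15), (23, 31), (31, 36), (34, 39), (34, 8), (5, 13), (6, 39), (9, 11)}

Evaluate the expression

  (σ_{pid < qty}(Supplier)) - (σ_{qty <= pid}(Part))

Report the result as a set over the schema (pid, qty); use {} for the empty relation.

σ[pid < qty]: keep tuples satisfying pid < qty → {(11, 28), (15, 35), (3, 10), (31, 36), (34, 39), (6, 39), (9, 15)}
σ[qty <= pid]: keep tuples satisfying qty <= pid → {(10, 3), (10, 5), (21, 15), (34, 8)}
Taking the difference: {(11, 28), (15, 35), (3, 10), (31, 36), (34, 39), (6, 39), (9, 15)}

{(11, 28), (15, 35), (3, 10), (31, 36), (34, 39), (6, 39), (9, 15)}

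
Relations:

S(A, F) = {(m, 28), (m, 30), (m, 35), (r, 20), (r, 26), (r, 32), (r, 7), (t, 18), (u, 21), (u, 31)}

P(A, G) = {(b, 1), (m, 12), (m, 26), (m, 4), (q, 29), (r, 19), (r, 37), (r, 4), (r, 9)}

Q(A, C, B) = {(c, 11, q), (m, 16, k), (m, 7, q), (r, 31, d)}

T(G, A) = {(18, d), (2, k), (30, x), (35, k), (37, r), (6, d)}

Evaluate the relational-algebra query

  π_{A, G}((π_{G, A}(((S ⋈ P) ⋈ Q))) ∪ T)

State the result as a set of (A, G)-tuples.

S ⋈ P (natural join on A): {(m, 28, 12), (m, 28, 26), (m, 28, 4), (m, 30, 12), (m, 30, 26), (m, 30, 4), (m, 35, 12), (m, 35, 26), (m, 35, 4), (r, 20, 19), (r, 20, 37), (r, 20, 4), (r, 20, 9), (r, 26, 19), (r, 26, 37), (r, 26, 4), (r, 26, 9), (r, 32, 19), (r, 32, 37), (r, 32, 4), (r, 32, 9), (r, 7, 19), (r, 7, 37), (r, 7, 4), (r, 7, 9)}
(S ⋈ P) ⋈ Q (natural join on A): {(m, 28, 12, 16, k), (m, 28, 12, 7, q), (m, 28, 26, 16, k), (m, 28, 26, 7, q), (m, 28, 4, 16, k), (m, 28, 4, 7, q), (m, 30, 12, 16, k), (m, 30, 12, 7, q), (m, 30, 26, 16, k), (m, 30, 26, 7, q), (m, 30, 4, 16, k), (m, 30, 4, 7, q), (m, 35, 12, 16, k), (m, 35, 12, 7, q), (m, 35, 26, 16, k), (m, 35, 26, 7, q), (m, 35, 4, 16, k), (m, 35, 4, 7, q), (r, 20, 19, 31, d), (r, 20, 37, 31, d), (r, 20, 4, 31, d), (r, 20, 9, 31, d), (r, 26, 19, 31, d), (r, 26, 37, 31, d), (r, 26, 4, 31, d), (r, 26, 9, 31, d), (r, 32, 19, 31, d), (r, 32, 37, 31, d), (r, 32, 4, 31, d), (r, 32, 9, 31, d), (r, 7, 19, 31, d), (r, 7, 37, 31, d), (r, 7, 4, 31, d), (r, 7, 9, 31, d)}
π[G, A]: project onto (G, A) (27 duplicate(s) eliminated) → {(12, m), (19, r), (26, m), (37, r), (4, m), (4, r), (9, r)}
Union: {(12, m), (19, r), (26, m), (37, r), (4, m), (4, r), (9, r)} with {(18, d), (2, k), (30, x), (35, k), (37, r), (6, d)} → {(12, m), (18, d), (19, r), (2, k), (26, m), (30, x), (35, k), (37, r), (4, m), (4, r), (6, d), (9, r)}
π[A, G]: project onto (A, G) → {(d, 18), (d, 6), (k, 2), (k, 35), (m, 12), (m, 26), (m, 4), (r, 19), (r, 37), (r, 4), (r, 9), (x, 30)}

{(d, 18), (d, 6), (k, 2), (k, 35), (m, 12), (m, 26), (m, 4), (r, 19), (r, 37), (r, 4), (r, 9), (x, 30)}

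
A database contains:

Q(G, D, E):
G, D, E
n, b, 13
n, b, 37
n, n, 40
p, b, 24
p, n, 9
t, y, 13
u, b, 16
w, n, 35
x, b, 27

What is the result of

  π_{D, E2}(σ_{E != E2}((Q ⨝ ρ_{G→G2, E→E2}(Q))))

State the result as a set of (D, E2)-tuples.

{(b, 13), (b, 16), (b, 24), (b, 27), (b, 37), (n, 35), (n, 40), (n, 9)}

ρ[G→G2, E→E2]: schema becomes (G2, D, E2); tuples unchanged.
Q ⋈ ρ_{G→G2, E→E2}(Q) (natural join on D): {(n, b, 13, n, 13), (n, b, 13, n, 37), (n, b, 13, p, 24), (n, b, 13, u, 16), (n, b, 13, x, 27), (n, b, 37, n, 13), (n, b, 37, n, 37), (n, b, 37, p, 24), (n, b, 37, u, 16), (n, b, 37, x, 27), (n, n, 40, n, 40), (n, n, 40, p, 9), (n, n, 40, w, 35), (p, b, 24, n, 13), (p, b, 24, n, 37), (p, b, 24, p, 24), (p, b, 24, u, 16), (p, b, 24, x, 27), (p, n, 9, n, 40), (p, n, 9, p, 9), (p, n, 9, w, 35), (t, y, 13, t, 13), (u, b, 16, n, 13), (u, b, 16, n, 37), (u, b, 16, p, 24), (u, b, 16, u, 16), (u, b, 16, x, 27), (w, n, 35, n, 40), (w, n, 35, p, 9), (w, n, 35, w, 35), (x, b, 27, n, 13), (x, b, 27, n, 37), (x, b, 27, p, 24), (x, b, 27, u, 16), (x, b, 27, x, 27)}
Selection E != E2: {(n, b, 13, n, 37), (n, b, 13, p, 24), (n, b, 13, u, 16), (n, b, 13, x, 27), (n, b, 37, n, 13), (n, b, 37, p, 24), (n, b, 37, u, 16), (n, b, 37, x, 27), (n, n, 40, p, 9), (n, n, 40, w, 35), (p, b, 24, n, 13), (p, b, 24, n, 37), (p, b, 24, u, 16), (p, b, 24, x, 27), (p, n, 9, n, 40), (p, n, 9, w, 35), (u, b, 16, n, 13), (u, b, 16, n, 37), (u, b, 16, p, 24), (u, b, 16, x, 27), (w, n, 35, n, 40), (w, n, 35, p, 9), (x, b, 27, n, 13), (x, b, 27, n, 37), (x, b, 27, p, 24), (x, b, 27, u, 16)}
Keep only column(s) D, E2 (18 duplicate(s) eliminated): {(b, 13), (b, 16), (b, 24), (b, 27), (b, 37), (n, 35), (n, 40), (n, 9)}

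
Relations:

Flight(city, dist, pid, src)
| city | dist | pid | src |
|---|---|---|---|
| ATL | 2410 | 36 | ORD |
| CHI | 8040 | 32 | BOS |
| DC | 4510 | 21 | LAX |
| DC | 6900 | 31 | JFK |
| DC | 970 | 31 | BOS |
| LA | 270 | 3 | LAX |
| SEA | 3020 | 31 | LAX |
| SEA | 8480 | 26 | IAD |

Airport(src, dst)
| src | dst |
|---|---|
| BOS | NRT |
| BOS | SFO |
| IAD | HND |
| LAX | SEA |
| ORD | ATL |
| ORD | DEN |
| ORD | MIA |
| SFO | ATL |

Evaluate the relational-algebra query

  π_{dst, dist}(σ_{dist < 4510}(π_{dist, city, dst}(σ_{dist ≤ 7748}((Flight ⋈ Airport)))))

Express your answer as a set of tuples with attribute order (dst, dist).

{(ATL, 2410), (DEN, 2410), (MIA, 2410), (NRT, 970), (SEA, 270), (SEA, 3020), (SFO, 970)}

Natural join on src: {(ATL, 2410, 36, ORD, ATL), (ATL, 2410, 36, ORD, DEN), (ATL, 2410, 36, ORD, MIA), (CHI, 8040, 32, BOS, NRT), (CHI, 8040, 32, BOS, SFO), (DC, 4510, 21, LAX, SEA), (DC, 970, 31, BOS, NRT), (DC, 970, 31, BOS, SFO), (LA, 270, 3, LAX, SEA), (SEA, 3020, 31, LAX, SEA), (SEA, 8480, 26, IAD, HND)}
Selection dist ≤ 7748: {(ATL, 2410, 36, ORD, ATL), (ATL, 2410, 36, ORD, DEN), (ATL, 2410, 36, ORD, MIA), (DC, 4510, 21, LAX, SEA), (DC, 970, 31, BOS, NRT), (DC, 970, 31, BOS, SFO), (LA, 270, 3, LAX, SEA), (SEA, 3020, 31, LAX, SEA)}
Keep only column(s) dist, city, dst: {(2410, ATL, ATL), (2410, ATL, DEN), (2410, ATL, MIA), (270, LA, SEA), (3020, SEA, SEA), (4510, DC, SEA), (970, DC, NRT), (970, DC, SFO)}
Selection dist < 4510: {(2410, ATL, ATL), (2410, ATL, DEN), (2410, ATL, MIA), (270, LA, SEA), (3020, SEA, SEA), (970, DC, NRT), (970, DC, SFO)}
Keep only column(s) dst, dist: {(ATL, 2410), (DEN, 2410), (MIA, 2410), (NRT, 970), (SEA, 270), (SEA, 3020), (SFO, 970)}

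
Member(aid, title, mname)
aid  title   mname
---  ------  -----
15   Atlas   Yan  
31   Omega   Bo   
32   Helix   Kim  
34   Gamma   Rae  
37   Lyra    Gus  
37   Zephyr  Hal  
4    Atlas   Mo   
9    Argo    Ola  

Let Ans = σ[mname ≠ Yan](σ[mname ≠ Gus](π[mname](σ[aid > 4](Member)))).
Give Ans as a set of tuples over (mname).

{Bo, Hal, Kim, Ola, Rae}

Selection aid > 4: {(15, Atlas, Yan), (31, Omega, Bo), (32, Helix, Kim), (34, Gamma, Rae), (37, Lyra, Gus), (37, Zephyr, Hal), (9, Argo, Ola)}
π[mname]: project onto (mname) → {Bo, Gus, Hal, Kim, Ola, Rae, Yan}
Selection mname ≠ Gus: {Bo, Hal, Kim, Ola, Rae, Yan}
Selection mname ≠ Yan: {Bo, Hal, Kim, Ola, Rae}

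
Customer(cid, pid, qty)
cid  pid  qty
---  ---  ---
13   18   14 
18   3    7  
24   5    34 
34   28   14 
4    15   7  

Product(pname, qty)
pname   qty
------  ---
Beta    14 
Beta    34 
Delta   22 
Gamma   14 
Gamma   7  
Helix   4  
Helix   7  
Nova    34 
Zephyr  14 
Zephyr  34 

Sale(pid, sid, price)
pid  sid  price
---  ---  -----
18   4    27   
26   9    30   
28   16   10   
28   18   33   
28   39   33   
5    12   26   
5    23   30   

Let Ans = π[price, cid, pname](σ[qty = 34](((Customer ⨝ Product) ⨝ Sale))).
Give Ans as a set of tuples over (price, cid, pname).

Natural join on qty: {(13, 18, 14, Beta), (13, 18, 14, Gamma), (13, 18, 14, Zephyr), (18, 3, 7, Gamma), (18, 3, 7, Helix), (24, 5, 34, Beta), (24, 5, 34, Nova), (24, 5, 34, Zephyr), (34, 28, 14, Beta), (34, 28, 14, Gamma), (34, 28, 14, Zephyr), (4, 15, 7, Gamma), (4, 15, 7, Helix)}
Natural join on pid: {(13, 18, 14, Beta, 4, 27), (13, 18, 14, Gamma, 4, 27), (13, 18, 14, Zephyr, 4, 27), (24, 5, 34, Beta, 12, 26), (24, 5, 34, Beta, 23, 30), (24, 5, 34, Nova, 12, 26), (24, 5, 34, Nova, 23, 30), (24, 5, 34, Zephyr, 12, 26), (24, 5, 34, Zephyr, 23, 30), (34, 28, 14, Beta, 16, 10), (34, 28, 14, Beta, 18, 33), (34, 28, 14, Beta, 39, 33), (34, 28, 14, Gamma, 16, 10), (34, 28, 14, Gamma, 18, 33), (34, 28, 14, Gamma, 39, 33), (34, 28, 14, Zephyr, 16, 10), (34, 28, 14, Zephyr, 18, 33), (34, 28, 14, Zephyr, 39, 33)}
Filtering on qty = 34 leaves {(24, 5, 34, Beta, 12, 26), (24, 5, 34, Beta, 23, 30), (24, 5, 34, Nova, 12, 26), (24, 5, 34, Nova, 23, 30), (24, 5, 34, Zephyr, 12, 26), (24, 5, 34, Zephyr, 23, 30)}.
π[price, cid, pname]: project onto (price, cid, pname) → {(26, 24, Beta), (26, 24, Nova), (26, 24, Zephyr), (30, 24, Beta), (30, 24, Nova), (30, 24, Zephyr)}

{(26, 24, Beta), (26, 24, Nova), (26, 24, Zephyr), (30, 24, Beta), (30, 24, Nova), (30, 24, Zephyr)}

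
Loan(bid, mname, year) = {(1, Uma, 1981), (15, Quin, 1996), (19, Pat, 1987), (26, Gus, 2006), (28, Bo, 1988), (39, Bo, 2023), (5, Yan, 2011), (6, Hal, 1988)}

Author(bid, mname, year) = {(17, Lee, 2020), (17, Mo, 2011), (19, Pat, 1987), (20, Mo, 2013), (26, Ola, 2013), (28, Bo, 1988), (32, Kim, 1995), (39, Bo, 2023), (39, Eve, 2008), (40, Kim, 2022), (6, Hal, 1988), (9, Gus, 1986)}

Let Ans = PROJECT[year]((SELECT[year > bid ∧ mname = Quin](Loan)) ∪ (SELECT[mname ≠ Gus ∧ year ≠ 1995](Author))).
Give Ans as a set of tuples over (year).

{1987, 1988, 1996, 2008, 2011, 2013, 2020, 2022, 2023}

Apply σ_{year > bid ∧ mname = Quin}; surviving tuples: {(15, Quin, 1996)}
Apply σ_{mname ≠ Gus ∧ year ≠ 1995}; surviving tuples: {(17, Lee, 2020), (17, Mo, 2011), (19, Pat, 1987), (20, Mo, 2013), (26, Ola, 2013), (28, Bo, 1988), (39, Bo, 2023), (39, Eve, 2008), (40, Kim, 2022), (6, Hal, 1988)}
Union: {(15, Quin, 1996)} with {(17, Lee, 2020), (17, Mo, 2011), (19, Pat, 1987), (20, Mo, 2013), (26, Ola, 2013), (28, Bo, 1988), (39, Bo, 2023), (39, Eve, 2008), (40, Kim, 2022), (6, Hal, 1988)} → {(15, Quin, 1996), (17, Lee, 2020), (17, Mo, 2011), (19, Pat, 1987), (20, Mo, 2013), (26, Ola, 2013), (28, Bo, 1988), (39, Bo, 2023), (39, Eve, 2008), (40, Kim, 2022), (6, Hal, 1988)}
Keep only column(s) year (2 duplicate(s) eliminated): {1987, 1988, 1996, 2008, 2011, 2013, 2020, 2022, 2023}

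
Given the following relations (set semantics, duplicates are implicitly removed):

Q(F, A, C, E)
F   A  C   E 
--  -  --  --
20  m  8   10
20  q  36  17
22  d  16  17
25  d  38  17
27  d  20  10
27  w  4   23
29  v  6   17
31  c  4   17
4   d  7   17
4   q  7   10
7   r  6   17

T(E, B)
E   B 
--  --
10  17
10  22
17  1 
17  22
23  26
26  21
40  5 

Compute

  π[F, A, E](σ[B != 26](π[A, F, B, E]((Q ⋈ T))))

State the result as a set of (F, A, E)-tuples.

{(20, m, 10), (20, q, 17), (22, d, 17), (25, d, 17), (27, d, 10), (29, v, 17), (31, c, 17), (4, d, 17), (4, q, 10), (7, r, 17)}

Q ⋈ T (natural join on E): {(20, m, 8, 10, 17), (20, m, 8, 10, 22), (20, q, 36, 17, 1), (20, q, 36, 17, 22), (22, d, 16, 17, 1), (22, d, 16, 17, 22), (25, d, 38, 17, 1), (25, d, 38, 17, 22), (27, d, 20, 10, 17), (27, d, 20, 10, 22), (27, w, 4, 23, 26), (29, v, 6, 17, 1), (29, v, 6, 17, 22), (31, c, 4, 17, 1), (31, c, 4, 17, 22), (4, d, 7, 17, 1), (4, d, 7, 17, 22), (4, q, 7, 10, 17), (4, q, 7, 10, 22), (7, r, 6, 17, 1), (7, r, 6, 17, 22)}
Keep only column(s) A, F, B, E: {(c, 31, 1, 17), (c, 31, 22, 17), (d, 22, 1, 17), (d, 22, 22, 17), (d, 25, 1, 17), (d, 25, 22, 17), (d, 27, 17, 10), (d, 27, 22, 10), (d, 4, 1, 17), (d, 4, 22, 17), (m, 20, 17, 10), (m, 20, 22, 10), (q, 20, 1, 17), (q, 20, 22, 17), (q, 4, 17, 10), (q, 4, 22, 10), (r, 7, 1, 17), (r, 7, 22, 17), (v, 29, 1, 17), (v, 29, 22, 17), (w, 27, 26, 23)}
Selection B != 26: {(c, 31, 1, 17), (c, 31, 22, 17), (d, 22, 1, 17), (d, 22, 22, 17), (d, 25, 1, 17), (d, 25, 22, 17), (d, 27, 17, 10), (d, 27, 22, 10), (d, 4, 1, 17), (d, 4, 22, 17), (m, 20, 17, 10), (m, 20, 22, 10), (q, 20, 1, 17), (q, 20, 22, 17), (q, 4, 17, 10), (q, 4, 22, 10), (r, 7, 1, 17), (r, 7, 22, 17), (v, 29, 1, 17), (v, 29, 22, 17)}
Keep only column(s) F, A, E (10 duplicate(s) eliminated): {(20, m, 10), (20, q, 17), (22, d, 17), (25, d, 17), (27, d, 10), (29, v, 17), (31, c, 17), (4, d, 17), (4, q, 10), (7, r, 17)}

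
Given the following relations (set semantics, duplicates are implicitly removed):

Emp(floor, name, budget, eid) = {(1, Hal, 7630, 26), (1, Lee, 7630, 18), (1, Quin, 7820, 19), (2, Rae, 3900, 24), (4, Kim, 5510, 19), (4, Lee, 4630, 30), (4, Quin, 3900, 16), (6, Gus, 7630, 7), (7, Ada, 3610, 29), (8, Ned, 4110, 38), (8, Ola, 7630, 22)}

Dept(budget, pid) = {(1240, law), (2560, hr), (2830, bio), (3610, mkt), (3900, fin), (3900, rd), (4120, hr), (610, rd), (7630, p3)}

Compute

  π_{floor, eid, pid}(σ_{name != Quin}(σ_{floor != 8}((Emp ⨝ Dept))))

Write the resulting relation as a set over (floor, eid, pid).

{(1, 18, p3), (1, 26, p3), (2, 24, fin), (2, 24, rd), (6, 7, p3), (7, 29, mkt)}

Joining Emp and Dept on budget yields {(1, Hal, 7630, 26, p3), (1, Lee, 7630, 18, p3), (2, Rae, 3900, 24, fin), (2, Rae, 3900, 24, rd), (4, Quin, 3900, 16, fin), (4, Quin, 3900, 16, rd), (6, Gus, 7630, 7, p3), (7, Ada, 3610, 29, mkt), (8, Ola, 7630, 22, p3)}.
Filtering on floor != 8 leaves {(1, Hal, 7630, 26, p3), (1, Lee, 7630, 18, p3), (2, Rae, 3900, 24, fin), (2, Rae, 3900, 24, rd), (4, Quin, 3900, 16, fin), (4, Quin, 3900, 16, rd), (6, Gus, 7630, 7, p3), (7, Ada, 3610, 29, mkt)}.
Filtering on name != Quin leaves {(1, Hal, 7630, 26, p3), (1, Lee, 7630, 18, p3), (2, Rae, 3900, 24, fin), (2, Rae, 3900, 24, rd), (6, Gus, 7630, 7, p3), (7, Ada, 3610, 29, mkt)}.
π[floor, eid, pid]: project onto (floor, eid, pid) → {(1, 18, p3), (1, 26, p3), (2, 24, fin), (2, 24, rd), (6, 7, p3), (7, 29, mkt)}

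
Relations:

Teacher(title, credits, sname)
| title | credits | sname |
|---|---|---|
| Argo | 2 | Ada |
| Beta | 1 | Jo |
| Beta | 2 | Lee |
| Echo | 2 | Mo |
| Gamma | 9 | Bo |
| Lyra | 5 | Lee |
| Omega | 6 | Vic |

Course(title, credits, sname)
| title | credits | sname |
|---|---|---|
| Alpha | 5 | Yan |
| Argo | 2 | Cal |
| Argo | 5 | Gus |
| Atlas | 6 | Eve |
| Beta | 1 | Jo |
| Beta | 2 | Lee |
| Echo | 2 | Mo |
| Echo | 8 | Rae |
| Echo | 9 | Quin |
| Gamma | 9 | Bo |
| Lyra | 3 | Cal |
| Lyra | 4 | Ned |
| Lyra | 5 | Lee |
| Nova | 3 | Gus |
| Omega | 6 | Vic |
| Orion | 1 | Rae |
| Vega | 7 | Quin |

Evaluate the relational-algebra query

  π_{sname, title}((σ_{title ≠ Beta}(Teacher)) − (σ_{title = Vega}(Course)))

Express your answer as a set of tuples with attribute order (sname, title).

{(Ada, Argo), (Bo, Gamma), (Lee, Lyra), (Mo, Echo), (Vic, Omega)}

Selection title ≠ Beta: {(Argo, 2, Ada), (Echo, 2, Mo), (Gamma, 9, Bo), (Lyra, 5, Lee), (Omega, 6, Vic)}
Selection title = Vega: {(Vega, 7, Quin)}
Taking the difference: {(Argo, 2, Ada), (Echo, 2, Mo), (Gamma, 9, Bo), (Lyra, 5, Lee), (Omega, 6, Vic)}
π_{sname, title} gives {(Ada, Argo), (Bo, Gamma), (Lee, Lyra), (Mo, Echo), (Vic, Omega)}.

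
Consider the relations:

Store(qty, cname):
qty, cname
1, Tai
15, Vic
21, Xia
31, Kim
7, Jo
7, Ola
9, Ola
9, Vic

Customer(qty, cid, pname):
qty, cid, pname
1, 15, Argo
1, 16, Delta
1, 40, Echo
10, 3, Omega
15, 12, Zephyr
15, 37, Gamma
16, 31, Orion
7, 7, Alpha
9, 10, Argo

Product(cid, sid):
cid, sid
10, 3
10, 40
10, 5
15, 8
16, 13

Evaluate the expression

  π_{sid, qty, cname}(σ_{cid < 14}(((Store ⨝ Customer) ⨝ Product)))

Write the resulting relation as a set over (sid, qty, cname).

{(3, 9, Ola), (3, 9, Vic), (40, 9, Ola), (40, 9, Vic), (5, 9, Ola), (5, 9, Vic)}

Natural join on qty: {(1, Tai, 15, Argo), (1, Tai, 16, Delta), (1, Tai, 40, Echo), (15, Vic, 12, Zephyr), (15, Vic, 37, Gamma), (7, Jo, 7, Alpha), (7, Ola, 7, Alpha), (9, Ola, 10, Argo), (9, Vic, 10, Argo)}
Natural join on cid: {(1, Tai, 15, Argo, 8), (1, Tai, 16, Delta, 13), (9, Ola, 10, Argo, 3), (9, Ola, 10, Argo, 40), (9, Ola, 10, Argo, 5), (9, Vic, 10, Argo, 3), (9, Vic, 10, Argo, 40), (9, Vic, 10, Argo, 5)}
σ[cid < 14]: keep tuples satisfying cid < 14 → {(9, Ola, 10, Argo, 3), (9, Ola, 10, Argo, 40), (9, Ola, 10, Argo, 5), (9, Vic, 10, Argo, 3), (9, Vic, 10, Argo, 40), (9, Vic, 10, Argo, 5)}
π_{sid, qty, cname} gives {(3, 9, Ola), (3, 9, Vic), (40, 9, Ola), (40, 9, Vic), (5, 9, Ola), (5, 9, Vic)}.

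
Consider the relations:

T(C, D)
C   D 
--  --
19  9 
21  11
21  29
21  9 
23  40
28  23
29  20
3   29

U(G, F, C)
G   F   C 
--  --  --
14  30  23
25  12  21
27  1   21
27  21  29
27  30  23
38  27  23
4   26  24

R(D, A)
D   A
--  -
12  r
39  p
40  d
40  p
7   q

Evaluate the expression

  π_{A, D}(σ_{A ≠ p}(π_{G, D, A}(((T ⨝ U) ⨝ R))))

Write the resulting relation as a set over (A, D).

{(d, 40)}

T ⋈ U (natural join on C): {(21, 11, 25, 12), (21, 11, 27, 1), (21, 29, 25, 12), (21, 29, 27, 1), (21, 9, 25, 12), (21, 9, 27, 1), (23, 40, 14, 30), (23, 40, 27, 30), (23, 40, 38, 27), (29, 20, 27, 21)}
(T ⨝ U) ⋈ R (natural join on D): {(23, 40, 14, 30, d), (23, 40, 14, 30, p), (23, 40, 27, 30, d), (23, 40, 27, 30, p), (23, 40, 38, 27, d), (23, 40, 38, 27, p)}
Keep only column(s) G, D, A: {(14, 40, d), (14, 40, p), (27, 40, d), (27, 40, p), (38, 40, d), (38, 40, p)}
Apply σ_{A ≠ p}; surviving tuples: {(14, 40, d), (27, 40, d), (38, 40, d)}
Keep only column(s) A, D (2 duplicate(s) eliminated): {(d, 40)}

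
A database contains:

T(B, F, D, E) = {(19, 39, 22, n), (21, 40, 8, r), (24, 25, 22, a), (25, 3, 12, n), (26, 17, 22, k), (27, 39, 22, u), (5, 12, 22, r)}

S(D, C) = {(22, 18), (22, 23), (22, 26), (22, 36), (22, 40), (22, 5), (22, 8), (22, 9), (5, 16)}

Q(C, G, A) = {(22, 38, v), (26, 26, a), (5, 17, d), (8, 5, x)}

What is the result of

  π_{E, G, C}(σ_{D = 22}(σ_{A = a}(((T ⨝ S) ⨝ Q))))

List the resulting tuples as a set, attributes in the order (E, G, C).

{(a, 26, 26), (k, 26, 26), (n, 26, 26), (r, 26, 26), (u, 26, 26)}

Joining T and S on D yields {(19, 39, 22, n, 18), (19, 39, 22, n, 23), (19, 39, 22, n, 26), (19, 39, 22, n, 36), (19, 39, 22, n, 40), (19, 39, 22, n, 5), (19, 39, 22, n, 8), (19, 39, 22, n, 9), (24, 25, 22, a, 18), (24, 25, 22, a, 23), (24, 25, 22, a, 26), (24, 25, 22, a, 36), (24, 25, 22, a, 40), (24, 25, 22, a, 5), (24, 25, 22, a, 8), (24, 25, 22, a, 9), (26, 17, 22, k, 18), (26, 17, 22, k, 23), (26, 17, 22, k, 26), (26, 17, 22, k, 36), (26, 17, 22, k, 40), (26, 17, 22, k, 5), (26, 17, 22, k, 8), (26, 17, 22, k, 9), (27, 39, 22, u, 18), (27, 39, 22, u, 23), (27, 39, 22, u, 26), (27, 39, 22, u, 36), (27, 39, 22, u, 40), (27, 39, 22, u, 5), (27, 39, 22, u, 8), (27, 39, 22, u, 9), (5, 12, 22, r, 18), (5, 12, 22, r, 23), (5, 12, 22, r, 26), (5, 12, 22, r, 36), (5, 12, 22, r, 40), (5, 12, 22, r, 5), (5, 12, 22, r, 8), (5, 12, 22, r, 9)}.
Joining (T ⨝ S) and Q on C yields {(19, 39, 22, n, 26, 26, a), (19, 39, 22, n, 5, 17, d), (19, 39, 22, n, 8, 5, x), (24, 25, 22, a, 26, 26, a), (24, 25, 22, a, 5, 17, d), (24, 25, 22, a, 8, 5, x), (26, 17, 22, k, 26, 26, a), (26, 17, 22, k, 5, 17, d), (26, 17, 22, k, 8, 5, x), (27, 39, 22, u, 26, 26, a), (27, 39, 22, u, 5, 17, d), (27, 39, 22, u, 8, 5, x), (5, 12, 22, r, 26, 26, a), (5, 12, 22, r, 5, 17, d), (5, 12, 22, r, 8, 5, x)}.
Filtering on A = a leaves {(19, 39, 22, n, 26, 26, a), (24, 25, 22, a, 26, 26, a), (26, 17, 22, k, 26, 26, a), (27, 39, 22, u, 26, 26, a), (5, 12, 22, r, 26, 26, a)}.
Filtering on D = 22 leaves {(19, 39, 22, n, 26, 26, a), (24, 25, 22, a, 26, 26, a), (26, 17, 22, k, 26, 26, a), (27, 39, 22, u, 26, 26, a), (5, 12, 22, r, 26, 26, a)}.
Projecting to E, G, C: {(a, 26, 26), (k, 26, 26), (n, 26, 26), (r, 26, 26), (u, 26, 26)}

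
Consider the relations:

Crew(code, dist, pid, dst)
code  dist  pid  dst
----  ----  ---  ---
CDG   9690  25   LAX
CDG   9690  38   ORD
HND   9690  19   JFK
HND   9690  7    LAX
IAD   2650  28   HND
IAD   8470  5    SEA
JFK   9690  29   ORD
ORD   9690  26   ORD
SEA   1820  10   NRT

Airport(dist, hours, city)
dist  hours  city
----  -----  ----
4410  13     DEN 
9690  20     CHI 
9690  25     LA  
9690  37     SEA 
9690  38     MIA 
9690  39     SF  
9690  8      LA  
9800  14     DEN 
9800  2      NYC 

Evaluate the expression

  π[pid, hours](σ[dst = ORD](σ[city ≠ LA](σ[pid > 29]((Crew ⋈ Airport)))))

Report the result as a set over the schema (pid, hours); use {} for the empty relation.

Natural join on dist: {(CDG, 9690, 25, LAX, 20, CHI), (CDG, 9690, 25, LAX, 25, LA), (CDG, 9690, 25, LAX, 37, SEA), (CDG, 9690, 25, LAX, 38, MIA), (CDG, 9690, 25, LAX, 39, SF), (CDG, 9690, 25, LAX, 8, LA), (CDG, 9690, 38, ORD, 20, CHI), (CDG, 9690, 38, ORD, 25, LA), (CDG, 9690, 38, ORD, 37, SEA), (CDG, 9690, 38, ORD, 38, MIA), (CDG, 9690, 38, ORD, 39, SF), (CDG, 9690, 38, ORD, 8, LA), (HND, 9690, 19, JFK, 20, CHI), (HND, 9690, 19, JFK, 25, LA), (HND, 9690, 19, JFK, 37, SEA), (HND, 9690, 19, JFK, 38, MIA), (HND, 9690, 19, JFK, 39, SF), (HND, 9690, 19, JFK, 8, LA), (HND, 9690, 7, LAX, 20, CHI), (HND, 9690, 7, LAX, 25, LA), (HND, 9690, 7, LAX, 37, SEA), (HND, 9690, 7, LAX, 38, MIA), (HND, 9690, 7, LAX, 39, SF), (HND, 9690, 7, LAX, 8, LA), (JFK, 9690, 29, ORD, 20, CHI), (JFK, 9690, 29, ORD, 25, LA), (JFK, 9690, 29, ORD, 37, SEA), (JFK, 9690, 29, ORD, 38, MIA), (JFK, 9690, 29, ORD, 39, SF), (JFK, 9690, 29, ORD, 8, LA), (ORD, 9690, 26, ORD, 20, CHI), (ORD, 9690, 26, ORD, 25, LA), (ORD, 9690, 26, ORD, 37, SEA), (ORD, 9690, 26, ORD, 38, MIA), (ORD, 9690, 26, ORD, 39, SF), (ORD, 9690, 26, ORD, 8, LA)}
Selection pid > 29: {(CDG, 9690, 38, ORD, 20, CHI), (CDG, 9690, 38, ORD, 25, LA), (CDG, 9690, 38, ORD, 37, SEA), (CDG, 9690, 38, ORD, 38, MIA), (CDG, 9690, 38, ORD, 39, SF), (CDG, 9690, 38, ORD, 8, LA)}
Selection city ≠ LA: {(CDG, 9690, 38, ORD, 20, CHI), (CDG, 9690, 38, ORD, 37, SEA), (CDG, 9690, 38, ORD, 38, MIA), (CDG, 9690, 38, ORD, 39, SF)}
Selection dst = ORD: {(CDG, 9690, 38, ORD, 20, CHI), (CDG, 9690, 38, ORD, 37, SEA), (CDG, 9690, 38, ORD, 38, MIA), (CDG, 9690, 38, ORD, 39, SF)}
Projecting to pid, hours: {(38, 20), (38, 37), (38, 38), (38, 39)}

{(38, 20), (38, 37), (38, 38), (38, 39)}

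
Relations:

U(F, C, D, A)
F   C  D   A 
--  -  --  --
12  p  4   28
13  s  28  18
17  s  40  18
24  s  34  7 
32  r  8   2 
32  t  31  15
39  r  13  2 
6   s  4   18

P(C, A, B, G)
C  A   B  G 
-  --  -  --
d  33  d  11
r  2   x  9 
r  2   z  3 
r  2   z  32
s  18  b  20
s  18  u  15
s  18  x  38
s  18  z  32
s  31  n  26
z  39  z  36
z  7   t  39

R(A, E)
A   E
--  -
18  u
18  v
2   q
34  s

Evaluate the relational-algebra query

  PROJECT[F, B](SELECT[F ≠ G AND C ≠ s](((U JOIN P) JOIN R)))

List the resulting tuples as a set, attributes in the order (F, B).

{(32, x), (32, z), (39, x), (39, z)}

Joining U and P on C, A yields {(13, s, 28, 18, b, 20), (13, s, 28, 18, u, 15), (13, s, 28, 18, x, 38), (13, s, 28, 18, z, 32), (17, s, 40, 18, b, 20), (17, s, 40, 18, u, 15), (17, s, 40, 18, x, 38), (17, s, 40, 18, z, 32), (32, r, 8, 2, x, 9), (32, r, 8, 2, z, 3), (32, r, 8, 2, z, 32), (39, r, 13, 2, x, 9), (39, r, 13, 2, z, 3), (39, r, 13, 2, z, 32), (6, s, 4, 18, b, 20), (6, s, 4, 18, u, 15), (6, s, 4, 18, x, 38), (6, s, 4, 18, z, 32)}.
Joining (U JOIN P) and R on A yields {(13, s, 28, 18, b, 20, u), (13, s, 28, 18, b, 20, v), (13, s, 28, 18, u, 15, u), (13, s, 28, 18, u, 15, v), (13, s, 28, 18, x, 38, u), (13, s, 28, 18, x, 38, v), (13, s, 28, 18, z, 32, u), (13, s, 28, 18, z, 32, v), (17, s, 40, 18, b, 20, u), (17, s, 40, 18, b, 20, v), (17, s, 40, 18, u, 15, u), (17, s, 40, 18, u, 15, v), (17, s, 40, 18, x, 38, u), (17, s, 40, 18, x, 38, v), (17, s, 40, 18, z, 32, u), (17, s, 40, 18, z, 32, v), (32, r, 8, 2, x, 9, q), (32, r, 8, 2, z, 3, q), (32, r, 8, 2, z, 32, q), (39, r, 13, 2, x, 9, q), (39, r, 13, 2, z, 3, q), (39, r, 13, 2, z, 32, q), (6, s, 4, 18, b, 20, u), (6, s, 4, 18, b, 20, v), (6, s, 4, 18, u, 15, u), (6, s, 4, 18, u, 15, v), (6, s, 4, 18, x, 38, u), (6, s, 4, 18, x, 38, v), (6, s, 4, 18, z, 32, u), (6, s, 4, 18, z, 32, v)}.
σ[F ≠ G AND C ≠ s]: keep tuples satisfying F ≠ G AND C ≠ s → {(32, r, 8, 2, x, 9, q), (32, r, 8, 2, z, 3, q), (39, r, 13, 2, x, 9, q), (39, r, 13, 2, z, 3, q), (39, r, 13, 2, z, 32, q)}
Projecting to F, B (1 duplicate(s) eliminated): {(32, x), (32, z), (39, x), (39, z)}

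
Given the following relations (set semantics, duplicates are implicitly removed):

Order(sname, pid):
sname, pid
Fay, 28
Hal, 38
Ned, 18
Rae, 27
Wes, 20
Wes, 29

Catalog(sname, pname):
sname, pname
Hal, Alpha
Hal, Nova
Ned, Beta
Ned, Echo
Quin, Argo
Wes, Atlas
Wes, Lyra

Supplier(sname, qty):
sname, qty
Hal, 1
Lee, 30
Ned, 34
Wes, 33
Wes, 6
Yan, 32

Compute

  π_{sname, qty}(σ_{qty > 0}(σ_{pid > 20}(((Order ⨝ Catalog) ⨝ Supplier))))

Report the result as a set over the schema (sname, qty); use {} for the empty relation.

Joining Order and Catalog on sname yields {(Hal, 38, Alpha), (Hal, 38, Nova), (Ned, 18, Beta), (Ned, 18, Echo), (Wes, 20, Atlas), (Wes, 20, Lyra), (Wes, 29, Atlas), (Wes, 29, Lyra)}.
Joining (Order ⨝ Catalog) and Supplier on sname yields {(Hal, 38, Alpha, 1), (Hal, 38, Nova, 1), (Ned, 18, Beta, 34), (Ned, 18, Echo, 34), (Wes, 20, Atlas, 33), (Wes, 20, Atlas, 6), (Wes, 20, Lyra, 33), (Wes, 20, Lyra, 6), (Wes, 29, Atlas, 33), (Wes, 29, Atlas, 6), (Wes, 29, Lyra, 33), (Wes, 29, Lyra, 6)}.
Selection pid > 20: {(Hal, 38, Alpha, 1), (Hal, 38, Nova, 1), (Wes, 29, Atlas, 33), (Wes, 29, Atlas, 6), (Wes, 29, Lyra, 33), (Wes, 29, Lyra, 6)}
Selection qty > 0: {(Hal, 38, Alpha, 1), (Hal, 38, Nova, 1), (Wes, 29, Atlas, 33), (Wes, 29, Atlas, 6), (Wes, 29, Lyra, 33), (Wes, 29, Lyra, 6)}
π_{sname, qty} gives {(Hal, 1), (Wes, 33), (Wes, 6)} (3 duplicate(s) eliminated).

{(Hal, 1), (Wes, 33), (Wes, 6)}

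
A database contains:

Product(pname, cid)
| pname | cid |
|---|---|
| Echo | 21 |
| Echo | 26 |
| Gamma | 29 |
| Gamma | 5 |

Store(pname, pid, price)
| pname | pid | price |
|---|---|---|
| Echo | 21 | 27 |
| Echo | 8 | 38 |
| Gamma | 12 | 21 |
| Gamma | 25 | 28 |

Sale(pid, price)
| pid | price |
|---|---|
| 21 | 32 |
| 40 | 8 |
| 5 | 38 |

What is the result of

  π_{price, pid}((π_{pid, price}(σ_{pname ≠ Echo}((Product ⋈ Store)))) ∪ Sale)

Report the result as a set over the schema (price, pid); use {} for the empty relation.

Natural join on pname: {(Echo, 21, 21, 27), (Echo, 21, 8, 38), (Echo, 26, 21, 27), (Echo, 26, 8, 38), (Gamma, 29, 12, 21), (Gamma, 29, 25, 28), (Gamma, 5, 12, 21), (Gamma, 5, 25, 28)}
Apply σ_{pname ≠ Echo}; surviving tuples: {(Gamma, 29, 12, 21), (Gamma, 29, 25, 28), (Gamma, 5, 12, 21), (Gamma, 5, 25, 28)}
Keep only column(s) pid, price (2 duplicate(s) eliminated): {(12, 21), (25, 28)}
Taking the union: {(12, 21), (21, 32), (25, 28), (40, 8), (5, 38)}
Keep only column(s) price, pid: {(21, 12), (28, 25), (32, 21), (38, 5), (8, 40)}

{(21, 12), (28, 25), (32, 21), (38, 5), (8, 40)}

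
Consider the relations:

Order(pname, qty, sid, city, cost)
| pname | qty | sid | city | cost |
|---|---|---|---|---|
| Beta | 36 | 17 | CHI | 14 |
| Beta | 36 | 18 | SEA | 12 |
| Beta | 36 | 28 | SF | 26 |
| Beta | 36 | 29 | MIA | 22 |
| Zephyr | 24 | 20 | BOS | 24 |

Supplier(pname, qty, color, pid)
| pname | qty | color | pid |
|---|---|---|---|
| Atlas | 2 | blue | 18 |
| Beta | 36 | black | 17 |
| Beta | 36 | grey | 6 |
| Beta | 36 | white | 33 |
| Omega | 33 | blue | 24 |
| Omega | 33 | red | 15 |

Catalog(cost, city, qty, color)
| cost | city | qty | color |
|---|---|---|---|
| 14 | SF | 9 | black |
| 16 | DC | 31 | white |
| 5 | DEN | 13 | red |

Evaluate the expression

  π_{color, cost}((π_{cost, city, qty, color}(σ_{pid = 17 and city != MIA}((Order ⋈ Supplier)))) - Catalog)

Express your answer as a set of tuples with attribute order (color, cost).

{(black, 12), (black, 14), (black, 26)}

Order ⋈ Supplier (natural join on pname, qty): {(Beta, 36, 17, CHI, 14, black, 17), (Beta, 36, 17, CHI, 14, grey, 6), (Beta, 36, 17, CHI, 14, white, 33), (Beta, 36, 18, SEA, 12, black, 17), (Beta, 36, 18, SEA, 12, grey, 6), (Beta, 36, 18, SEA, 12, white, 33), (Beta, 36, 28, SF, 26, black, 17), (Beta, 36, 28, SF, 26, grey, 6), (Beta, 36, 28, SF, 26, white, 33), (Beta, 36, 29, MIA, 22, black, 17), (Beta, 36, 29, MIA, 22, grey, 6), (Beta, 36, 29, MIA, 22, white, 33)}
Selection pid = 17 and city != MIA: {(Beta, 36, 17, CHI, 14, black, 17), (Beta, 36, 18, SEA, 12, black, 17), (Beta, 36, 28, SF, 26, black, 17)}
π[cost, city, qty, color]: project onto (cost, city, qty, color) → {(12, SEA, 36, black), (14, CHI, 36, black), (26, SF, 36, black)}
Difference: {(12, SEA, 36, black), (14, CHI, 36, black), (26, SF, 36, black)} with {(14, SF, 9, black), (16, DC, 31, white), (5, DEN, 13, red)} → {(12, SEA, 36, black), (14, CHI, 36, black), (26, SF, 36, black)}
π[color, cost]: project onto (color, cost) → {(black, 12), (black, 14), (black, 26)}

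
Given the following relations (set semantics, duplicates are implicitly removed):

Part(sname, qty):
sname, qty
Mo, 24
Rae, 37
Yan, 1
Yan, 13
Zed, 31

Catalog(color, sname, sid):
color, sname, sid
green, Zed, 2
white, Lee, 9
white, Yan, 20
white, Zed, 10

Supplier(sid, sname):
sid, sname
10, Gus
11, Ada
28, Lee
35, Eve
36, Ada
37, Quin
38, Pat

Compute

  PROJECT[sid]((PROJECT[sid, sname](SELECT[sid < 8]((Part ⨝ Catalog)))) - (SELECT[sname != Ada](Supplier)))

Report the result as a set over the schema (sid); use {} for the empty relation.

Natural join on sname: {(Yan, 1, white, 20), (Yan, 13, white, 20), (Zed, 31, green, 2), (Zed, 31, white, 10)}
σ[sid < 8]: keep tuples satisfying sid < 8 → {(Zed, 31, green, 2)}
Keep only column(s) sid, sname: {(2, Zed)}
σ[sname != Ada]: keep tuples satisfying sname != Ada → {(10, Gus), (28, Lee), (35, Eve), (37, Quin), (38, Pat)}
Set difference of the two operands is {(2, Zed)}.
Keep only column(s) sid: {2}

{2}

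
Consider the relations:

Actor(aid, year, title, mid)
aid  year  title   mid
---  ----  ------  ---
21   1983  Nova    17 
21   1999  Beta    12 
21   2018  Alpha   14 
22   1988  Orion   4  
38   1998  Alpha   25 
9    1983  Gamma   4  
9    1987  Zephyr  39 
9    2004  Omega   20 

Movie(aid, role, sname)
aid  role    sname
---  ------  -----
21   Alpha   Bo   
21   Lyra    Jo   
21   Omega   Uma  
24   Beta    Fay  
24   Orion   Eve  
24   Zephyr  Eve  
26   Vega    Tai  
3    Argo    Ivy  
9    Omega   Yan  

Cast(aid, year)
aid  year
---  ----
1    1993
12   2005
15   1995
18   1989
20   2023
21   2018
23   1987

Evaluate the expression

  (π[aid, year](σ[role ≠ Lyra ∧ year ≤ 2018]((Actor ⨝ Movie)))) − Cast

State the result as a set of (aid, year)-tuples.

Joining Actor and Movie on aid yields {(21, 1983, Nova, 17, Alpha, Bo), (21, 1983, Nova, 17, Lyra, Jo), (21, 1983, Nova, 17, Omega, Uma), (21, 1999, Beta, 12, Alpha, Bo), (21, 1999, Beta, 12, Lyra, Jo), (21, 1999, Beta, 12, Omega, Uma), (21, 2018, Alpha, 14, Alpha, Bo), (21, 2018, Alpha, 14, Lyra, Jo), (21, 2018, Alpha, 14, Omega, Uma), (9, 1983, Gamma, 4, Omega, Yan), (9, 1987, Zephyr, 39, Omega, Yan), (9, 2004, Omega, 20, Omega, Yan)}.
Apply σ_{role ≠ Lyra ∧ year ≤ 2018}; surviving tuples: {(21, 1983, Nova, 17, Alpha, Bo), (21, 1983, Nova, 17, Omega, Uma), (21, 1999, Beta, 12, Alpha, Bo), (21, 1999, Beta, 12, Omega, Uma), (21, 2018, Alpha, 14, Alpha, Bo), (21, 2018, Alpha, 14, Omega, Uma), (9, 1983, Gamma, 4, Omega, Yan), (9, 1987, Zephyr, 39, Omega, Yan), (9, 2004, Omega, 20, Omega, Yan)}
π_{aid, year} gives {(21, 1983), (21, 1999), (21, 2018), (9, 1983), (9, 1987), (9, 2004)} (3 duplicate(s) eliminated).
Set difference of the two operands is {(21, 1983), (21, 1999), (9, 1983), (9, 1987), (9, 2004)}.

{(21, 1983), (21, 1999), (9, 1983), (9, 1987), (9, 2004)}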